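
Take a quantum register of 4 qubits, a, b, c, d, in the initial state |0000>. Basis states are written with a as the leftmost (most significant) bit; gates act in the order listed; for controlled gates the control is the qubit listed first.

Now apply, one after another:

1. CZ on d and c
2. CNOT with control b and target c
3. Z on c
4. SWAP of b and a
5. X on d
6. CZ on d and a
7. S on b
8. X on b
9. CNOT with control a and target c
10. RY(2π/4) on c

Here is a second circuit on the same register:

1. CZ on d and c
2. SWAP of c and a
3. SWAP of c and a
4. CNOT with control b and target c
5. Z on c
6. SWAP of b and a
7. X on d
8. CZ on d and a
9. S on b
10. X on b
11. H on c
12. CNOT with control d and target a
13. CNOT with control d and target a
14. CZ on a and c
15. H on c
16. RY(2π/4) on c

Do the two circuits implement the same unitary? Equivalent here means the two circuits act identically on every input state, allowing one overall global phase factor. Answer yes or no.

Yes, they are equivalent — the unitaries differ by at most a global phase.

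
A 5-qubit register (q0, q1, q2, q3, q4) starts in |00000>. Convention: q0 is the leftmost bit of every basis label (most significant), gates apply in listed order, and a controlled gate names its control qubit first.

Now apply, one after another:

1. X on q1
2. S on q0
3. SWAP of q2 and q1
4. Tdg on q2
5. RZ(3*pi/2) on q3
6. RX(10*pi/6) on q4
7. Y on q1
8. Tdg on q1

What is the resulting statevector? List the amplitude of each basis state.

The resulting statevector has amplitude sqrt(3)*exp(I*pi/4)/2 on |01100>, exp(3*I*pi/4)/2 on |01101>, and 0 on every other basis state.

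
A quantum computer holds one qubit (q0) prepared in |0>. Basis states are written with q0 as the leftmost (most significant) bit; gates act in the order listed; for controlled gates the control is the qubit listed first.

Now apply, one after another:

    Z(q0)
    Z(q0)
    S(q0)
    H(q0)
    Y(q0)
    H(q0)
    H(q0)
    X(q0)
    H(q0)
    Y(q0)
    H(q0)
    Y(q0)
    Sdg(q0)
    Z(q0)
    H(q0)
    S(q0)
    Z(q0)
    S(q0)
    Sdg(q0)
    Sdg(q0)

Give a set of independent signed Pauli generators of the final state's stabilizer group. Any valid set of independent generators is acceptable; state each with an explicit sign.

The final state is stabilized by the group generated by -Y; other independent generating sets are equally valid.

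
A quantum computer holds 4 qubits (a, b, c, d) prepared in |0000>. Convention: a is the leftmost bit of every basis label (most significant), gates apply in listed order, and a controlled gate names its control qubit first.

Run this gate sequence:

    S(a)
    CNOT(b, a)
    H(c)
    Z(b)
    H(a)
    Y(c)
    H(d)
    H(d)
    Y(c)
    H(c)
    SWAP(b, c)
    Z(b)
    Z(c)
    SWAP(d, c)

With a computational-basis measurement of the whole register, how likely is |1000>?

A full measurement returns |1000> with probability 1/2. Key observation: steps 6-9 multiply out to the identity, so the circuit reduces to the remaining gates.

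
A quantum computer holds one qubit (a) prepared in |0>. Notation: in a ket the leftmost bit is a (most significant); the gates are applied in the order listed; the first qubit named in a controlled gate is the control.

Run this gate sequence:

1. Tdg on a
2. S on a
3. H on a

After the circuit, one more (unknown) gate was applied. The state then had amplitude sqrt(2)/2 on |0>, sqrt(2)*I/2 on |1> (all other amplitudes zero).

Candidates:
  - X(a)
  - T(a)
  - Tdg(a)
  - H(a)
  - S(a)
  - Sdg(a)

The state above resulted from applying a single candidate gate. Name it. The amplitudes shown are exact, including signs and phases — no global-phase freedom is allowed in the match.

The applied gate was S(a).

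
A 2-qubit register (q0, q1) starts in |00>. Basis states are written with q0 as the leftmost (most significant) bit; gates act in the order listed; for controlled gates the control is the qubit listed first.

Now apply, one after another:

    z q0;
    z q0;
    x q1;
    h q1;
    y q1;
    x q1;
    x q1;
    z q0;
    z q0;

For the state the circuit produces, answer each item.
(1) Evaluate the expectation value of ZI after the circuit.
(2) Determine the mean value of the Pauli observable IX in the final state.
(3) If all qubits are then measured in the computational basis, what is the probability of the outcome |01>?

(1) The observable ZI averages to 1.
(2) In the final state, IX has expectation 1.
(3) Outcome |01> occurs with probability 1/2.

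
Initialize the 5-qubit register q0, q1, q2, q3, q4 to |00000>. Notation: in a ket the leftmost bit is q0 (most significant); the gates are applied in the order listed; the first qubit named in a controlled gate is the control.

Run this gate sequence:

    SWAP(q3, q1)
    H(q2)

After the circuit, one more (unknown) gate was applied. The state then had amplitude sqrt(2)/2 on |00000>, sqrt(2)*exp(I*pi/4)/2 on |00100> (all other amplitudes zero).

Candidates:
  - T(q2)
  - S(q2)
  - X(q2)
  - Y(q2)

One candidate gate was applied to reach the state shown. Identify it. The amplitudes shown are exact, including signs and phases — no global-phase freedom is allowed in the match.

The unique candidate consistent with the amplitudes is T(q2).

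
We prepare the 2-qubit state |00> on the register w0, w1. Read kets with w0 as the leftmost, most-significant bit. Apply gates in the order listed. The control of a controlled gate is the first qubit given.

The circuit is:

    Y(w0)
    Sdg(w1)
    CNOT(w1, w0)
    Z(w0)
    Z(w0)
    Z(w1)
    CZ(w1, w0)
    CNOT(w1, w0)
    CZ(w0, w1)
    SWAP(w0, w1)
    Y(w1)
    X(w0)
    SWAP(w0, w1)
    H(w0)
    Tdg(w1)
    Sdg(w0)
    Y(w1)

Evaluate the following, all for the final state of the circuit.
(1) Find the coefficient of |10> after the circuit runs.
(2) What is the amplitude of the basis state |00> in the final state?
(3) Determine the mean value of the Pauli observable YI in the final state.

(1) The amplitude on |10> is sqrt(2)*exp(3*I*pi/4)/2.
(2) The final state's coefficient on |00> equals -sqrt(2)*exp(I*pi/4)/2.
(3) The expectation value of YI is -1.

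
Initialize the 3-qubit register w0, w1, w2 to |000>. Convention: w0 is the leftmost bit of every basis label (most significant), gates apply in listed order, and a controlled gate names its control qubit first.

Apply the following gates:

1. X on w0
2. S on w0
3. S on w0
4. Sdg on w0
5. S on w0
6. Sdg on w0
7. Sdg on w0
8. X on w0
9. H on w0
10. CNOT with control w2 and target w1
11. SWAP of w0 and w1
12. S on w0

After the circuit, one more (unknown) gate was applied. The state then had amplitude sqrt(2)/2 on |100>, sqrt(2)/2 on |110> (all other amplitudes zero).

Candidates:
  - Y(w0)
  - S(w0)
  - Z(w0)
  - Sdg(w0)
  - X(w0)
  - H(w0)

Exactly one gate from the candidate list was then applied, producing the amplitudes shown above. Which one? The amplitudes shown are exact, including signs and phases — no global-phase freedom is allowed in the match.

It was X(w0) that produced the state shown. Key observation: the block from step 1 through step 8 cancels to the identity and can be dropped.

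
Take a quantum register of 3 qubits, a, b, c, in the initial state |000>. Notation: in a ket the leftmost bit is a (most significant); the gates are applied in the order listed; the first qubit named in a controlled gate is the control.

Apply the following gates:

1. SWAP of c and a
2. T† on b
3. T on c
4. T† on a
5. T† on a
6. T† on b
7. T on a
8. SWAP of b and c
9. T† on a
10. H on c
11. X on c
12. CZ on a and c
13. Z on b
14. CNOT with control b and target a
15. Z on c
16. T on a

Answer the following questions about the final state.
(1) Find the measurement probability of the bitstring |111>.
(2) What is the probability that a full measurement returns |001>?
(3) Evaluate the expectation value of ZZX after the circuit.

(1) A full measurement returns |111> with probability 0.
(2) A full measurement returns |001> with probability 1/2.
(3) The expectation value of ZZX is -1.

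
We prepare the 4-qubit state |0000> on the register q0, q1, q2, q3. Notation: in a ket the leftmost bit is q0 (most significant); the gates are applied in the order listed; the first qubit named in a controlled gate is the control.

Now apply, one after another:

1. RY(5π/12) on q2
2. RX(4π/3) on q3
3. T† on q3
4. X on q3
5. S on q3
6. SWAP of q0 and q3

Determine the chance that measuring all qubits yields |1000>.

Outcome |1000> occurs with probability -sqrt(2)/32 + sqrt(6)/32 + 1/8.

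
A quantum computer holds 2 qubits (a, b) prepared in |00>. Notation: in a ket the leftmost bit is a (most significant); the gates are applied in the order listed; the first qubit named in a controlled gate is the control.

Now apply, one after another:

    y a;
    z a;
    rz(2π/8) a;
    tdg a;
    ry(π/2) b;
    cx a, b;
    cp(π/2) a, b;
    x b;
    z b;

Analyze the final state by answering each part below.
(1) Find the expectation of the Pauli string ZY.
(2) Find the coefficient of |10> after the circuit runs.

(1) The observable ZY averages to -1.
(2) The amplitude on |10> is -sqrt(2)*exp(7*I*pi/8)/2.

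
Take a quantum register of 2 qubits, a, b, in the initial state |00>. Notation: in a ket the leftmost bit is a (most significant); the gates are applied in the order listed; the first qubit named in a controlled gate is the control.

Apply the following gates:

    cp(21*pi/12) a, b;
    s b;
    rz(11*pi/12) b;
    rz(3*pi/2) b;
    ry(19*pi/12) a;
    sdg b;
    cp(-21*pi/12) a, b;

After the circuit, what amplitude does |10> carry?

The final state's coefficient on |10> equals -sqrt(1/2 - sqrt(2)/4)*exp(19*I*pi/24)/2 + sqrt(3)*sqrt(sqrt(2)/4 + 1/2)*exp(19*I*pi/24)/2.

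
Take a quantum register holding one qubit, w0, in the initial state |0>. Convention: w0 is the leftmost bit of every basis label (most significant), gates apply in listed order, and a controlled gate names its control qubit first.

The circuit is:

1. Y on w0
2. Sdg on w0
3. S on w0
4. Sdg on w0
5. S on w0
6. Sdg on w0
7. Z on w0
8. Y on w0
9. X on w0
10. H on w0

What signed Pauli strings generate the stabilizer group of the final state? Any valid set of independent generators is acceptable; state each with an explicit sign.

The final state is stabilized by the group generated by -X; other independent generating sets are equally valid.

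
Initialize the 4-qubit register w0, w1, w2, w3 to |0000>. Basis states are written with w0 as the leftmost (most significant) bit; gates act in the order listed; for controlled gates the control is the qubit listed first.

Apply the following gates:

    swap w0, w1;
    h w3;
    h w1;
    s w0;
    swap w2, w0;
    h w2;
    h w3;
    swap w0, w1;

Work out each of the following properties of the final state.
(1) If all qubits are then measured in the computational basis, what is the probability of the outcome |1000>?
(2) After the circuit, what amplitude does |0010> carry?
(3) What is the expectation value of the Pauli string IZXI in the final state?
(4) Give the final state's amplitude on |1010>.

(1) Outcome |1000> occurs with probability 1/4.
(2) The amplitude on |0010> is 1/2.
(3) The expectation value of IZXI is 1.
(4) |1010> carries amplitude 1/2 in the final state.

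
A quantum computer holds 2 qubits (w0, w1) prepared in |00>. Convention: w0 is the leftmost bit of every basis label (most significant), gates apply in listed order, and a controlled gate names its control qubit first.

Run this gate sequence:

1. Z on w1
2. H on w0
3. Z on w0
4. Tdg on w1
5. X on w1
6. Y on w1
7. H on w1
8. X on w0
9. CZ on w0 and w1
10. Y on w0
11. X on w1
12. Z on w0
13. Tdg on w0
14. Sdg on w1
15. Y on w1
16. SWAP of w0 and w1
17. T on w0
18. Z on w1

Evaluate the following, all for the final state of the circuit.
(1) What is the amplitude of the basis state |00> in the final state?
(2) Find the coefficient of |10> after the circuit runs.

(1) The final state's coefficient on |00> equals 1/2.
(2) The final state's coefficient on |10> equals exp(3*I*pi/4)/2.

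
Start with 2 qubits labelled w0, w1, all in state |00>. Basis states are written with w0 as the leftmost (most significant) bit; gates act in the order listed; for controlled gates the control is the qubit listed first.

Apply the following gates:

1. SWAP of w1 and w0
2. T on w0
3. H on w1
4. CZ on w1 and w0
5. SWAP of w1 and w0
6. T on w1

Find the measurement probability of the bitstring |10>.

Outcome |10> occurs with probability 1/2.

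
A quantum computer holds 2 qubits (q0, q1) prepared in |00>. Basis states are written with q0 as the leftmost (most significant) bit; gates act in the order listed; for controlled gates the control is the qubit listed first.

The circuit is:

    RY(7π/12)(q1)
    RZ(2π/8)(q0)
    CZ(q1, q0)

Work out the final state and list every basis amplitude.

The resulting statevector has amplitude (-sqrt(3*sqrt(2) + 6)/4 + sqrt(2 - sqrt(2))/4)*exp(7*I*pi/8) on |00>, (-sqrt(sqrt(2) + 2)/4 - sqrt(6 - 3*sqrt(2))/4)*exp(7*I*pi/8) on |01>, 0 on |10>, 0 on |11>.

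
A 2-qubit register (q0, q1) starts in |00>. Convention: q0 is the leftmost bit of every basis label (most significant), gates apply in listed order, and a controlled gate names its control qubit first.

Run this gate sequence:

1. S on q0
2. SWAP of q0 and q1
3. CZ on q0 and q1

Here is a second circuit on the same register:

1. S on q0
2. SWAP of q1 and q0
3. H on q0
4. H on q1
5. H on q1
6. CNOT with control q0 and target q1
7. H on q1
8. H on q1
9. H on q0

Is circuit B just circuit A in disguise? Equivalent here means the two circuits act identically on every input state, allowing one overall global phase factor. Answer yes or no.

No — the two circuits implement different unitaries, even allowing a global phase.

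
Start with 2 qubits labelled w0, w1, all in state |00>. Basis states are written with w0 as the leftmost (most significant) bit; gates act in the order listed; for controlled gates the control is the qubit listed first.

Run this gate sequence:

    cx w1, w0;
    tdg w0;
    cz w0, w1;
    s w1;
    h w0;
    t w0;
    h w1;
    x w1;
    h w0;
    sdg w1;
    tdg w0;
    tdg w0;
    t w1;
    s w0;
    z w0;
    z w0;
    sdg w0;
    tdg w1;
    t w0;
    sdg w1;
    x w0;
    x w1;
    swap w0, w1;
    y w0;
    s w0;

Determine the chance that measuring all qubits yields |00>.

Outcome |00> occurs with probability 1/4 - sqrt(2)/8.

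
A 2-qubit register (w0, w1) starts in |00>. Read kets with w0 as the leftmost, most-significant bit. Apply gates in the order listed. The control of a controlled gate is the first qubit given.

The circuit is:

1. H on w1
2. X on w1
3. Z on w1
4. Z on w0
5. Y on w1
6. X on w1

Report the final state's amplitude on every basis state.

The resulting statevector has amplitude sqrt(2)*I/2 on |00>, sqrt(2)*I/2 on |01>, 0 on |10>, 0 on |11>.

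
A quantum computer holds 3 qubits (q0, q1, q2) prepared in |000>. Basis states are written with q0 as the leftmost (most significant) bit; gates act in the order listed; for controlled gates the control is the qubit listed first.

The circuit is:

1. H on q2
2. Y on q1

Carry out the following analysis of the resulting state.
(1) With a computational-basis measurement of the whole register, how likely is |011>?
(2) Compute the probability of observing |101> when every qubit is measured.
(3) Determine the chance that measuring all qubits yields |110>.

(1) Outcome |011> occurs with probability 1/2.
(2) A full measurement returns |101> with probability 0.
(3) Outcome |110> occurs with probability 0.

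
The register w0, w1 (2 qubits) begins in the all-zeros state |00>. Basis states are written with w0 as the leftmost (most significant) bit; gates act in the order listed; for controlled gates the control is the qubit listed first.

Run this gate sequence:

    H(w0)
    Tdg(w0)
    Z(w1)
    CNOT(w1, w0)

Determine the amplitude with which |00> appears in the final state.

|00> carries amplitude sqrt(2)/2 in the final state.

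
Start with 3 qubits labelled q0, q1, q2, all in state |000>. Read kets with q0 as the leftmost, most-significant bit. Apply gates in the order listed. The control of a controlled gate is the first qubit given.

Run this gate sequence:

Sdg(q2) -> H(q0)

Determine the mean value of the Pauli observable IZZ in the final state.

In the final state, IZZ has expectation 1.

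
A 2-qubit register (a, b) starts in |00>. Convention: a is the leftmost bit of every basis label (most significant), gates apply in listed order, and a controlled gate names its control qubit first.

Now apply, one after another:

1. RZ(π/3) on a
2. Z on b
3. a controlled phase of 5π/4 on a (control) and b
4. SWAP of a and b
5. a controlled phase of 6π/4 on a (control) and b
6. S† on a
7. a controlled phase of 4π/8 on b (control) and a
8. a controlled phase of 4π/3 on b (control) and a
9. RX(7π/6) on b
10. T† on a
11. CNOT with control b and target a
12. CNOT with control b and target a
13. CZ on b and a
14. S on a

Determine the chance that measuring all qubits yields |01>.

A full measurement returns |01> with probability sqrt(3)/4 + 1/2. Key observation: gates 11-12 undo each other exactly, leaving only the rest of the circuit to track.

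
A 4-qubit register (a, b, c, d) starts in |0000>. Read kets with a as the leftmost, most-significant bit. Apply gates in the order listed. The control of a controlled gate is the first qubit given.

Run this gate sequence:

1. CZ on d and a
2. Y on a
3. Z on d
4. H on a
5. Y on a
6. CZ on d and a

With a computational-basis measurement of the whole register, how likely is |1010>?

Outcome |1010> occurs with probability 0.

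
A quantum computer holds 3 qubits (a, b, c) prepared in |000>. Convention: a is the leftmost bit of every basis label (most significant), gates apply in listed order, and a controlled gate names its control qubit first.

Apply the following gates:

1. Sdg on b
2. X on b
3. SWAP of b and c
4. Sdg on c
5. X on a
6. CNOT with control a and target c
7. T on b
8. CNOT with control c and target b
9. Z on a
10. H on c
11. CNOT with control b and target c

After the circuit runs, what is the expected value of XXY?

The expectation value of XXY is 0.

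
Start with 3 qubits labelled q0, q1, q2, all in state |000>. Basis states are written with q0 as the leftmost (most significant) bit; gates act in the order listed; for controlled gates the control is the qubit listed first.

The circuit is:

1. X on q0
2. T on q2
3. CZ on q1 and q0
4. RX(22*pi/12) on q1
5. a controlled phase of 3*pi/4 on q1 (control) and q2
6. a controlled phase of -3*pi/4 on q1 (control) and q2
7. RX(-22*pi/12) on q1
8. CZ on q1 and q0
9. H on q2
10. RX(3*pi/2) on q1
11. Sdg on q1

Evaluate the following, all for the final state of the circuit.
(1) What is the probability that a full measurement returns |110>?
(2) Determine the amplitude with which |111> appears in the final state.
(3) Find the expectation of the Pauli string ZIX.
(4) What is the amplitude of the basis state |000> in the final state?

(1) The probability of measuring |110> is 1/4. Key observation: gates 3-8 undo each other exactly, leaving only the rest of the circuit to track.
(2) The final state's coefficient on |111> equals -1/2.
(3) In the final state, ZIX has expectation -1.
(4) |000> carries amplitude 0 in the final state.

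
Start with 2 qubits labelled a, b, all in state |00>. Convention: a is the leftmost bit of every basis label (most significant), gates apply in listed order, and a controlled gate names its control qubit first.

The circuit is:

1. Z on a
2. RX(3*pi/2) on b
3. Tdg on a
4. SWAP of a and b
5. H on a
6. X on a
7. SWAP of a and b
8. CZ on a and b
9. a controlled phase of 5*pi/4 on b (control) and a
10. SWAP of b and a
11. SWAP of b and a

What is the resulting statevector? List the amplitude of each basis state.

After the circuit, the state carries amplitude -1/2 + I/2 on |00>, -1/2 - I/2 on |01>, 0 on |10>, 0 on |11>.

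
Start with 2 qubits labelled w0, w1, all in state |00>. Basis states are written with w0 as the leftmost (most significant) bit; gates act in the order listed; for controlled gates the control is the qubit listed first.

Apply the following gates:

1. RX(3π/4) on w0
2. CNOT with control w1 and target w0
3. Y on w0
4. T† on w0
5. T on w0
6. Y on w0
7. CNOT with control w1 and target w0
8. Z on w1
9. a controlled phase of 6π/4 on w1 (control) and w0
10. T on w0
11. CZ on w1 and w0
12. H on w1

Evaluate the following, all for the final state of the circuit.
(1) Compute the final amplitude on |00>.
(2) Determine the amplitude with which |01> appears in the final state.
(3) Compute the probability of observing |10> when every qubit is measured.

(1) The amplitude on |00> is sqrt(4 - 2*sqrt(2))/4. Key observation: steps 2-7 multiply out to the identity, so the circuit reduces to the remaining gates.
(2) |01> carries amplitude sqrt(4 - 2*sqrt(2))/4 in the final state.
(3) Outcome |10> occurs with probability sqrt(2)/8 + 1/4.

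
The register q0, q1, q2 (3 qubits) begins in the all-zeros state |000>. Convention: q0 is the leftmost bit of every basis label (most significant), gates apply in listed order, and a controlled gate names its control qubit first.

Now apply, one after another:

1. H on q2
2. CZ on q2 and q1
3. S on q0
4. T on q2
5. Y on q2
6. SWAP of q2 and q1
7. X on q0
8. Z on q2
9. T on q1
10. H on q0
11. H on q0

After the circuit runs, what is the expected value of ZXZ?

In the final state, ZXZ has expectation 1.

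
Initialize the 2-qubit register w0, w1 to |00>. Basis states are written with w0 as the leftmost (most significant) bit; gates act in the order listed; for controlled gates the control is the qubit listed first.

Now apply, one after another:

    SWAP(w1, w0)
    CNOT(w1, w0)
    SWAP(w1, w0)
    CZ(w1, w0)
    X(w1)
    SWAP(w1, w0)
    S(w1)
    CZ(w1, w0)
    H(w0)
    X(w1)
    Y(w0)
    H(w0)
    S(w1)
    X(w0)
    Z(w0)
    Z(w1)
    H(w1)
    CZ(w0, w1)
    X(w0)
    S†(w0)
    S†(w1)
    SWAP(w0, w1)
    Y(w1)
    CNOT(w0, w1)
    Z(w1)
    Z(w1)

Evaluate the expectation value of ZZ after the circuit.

In the final state, ZZ has expectation -1.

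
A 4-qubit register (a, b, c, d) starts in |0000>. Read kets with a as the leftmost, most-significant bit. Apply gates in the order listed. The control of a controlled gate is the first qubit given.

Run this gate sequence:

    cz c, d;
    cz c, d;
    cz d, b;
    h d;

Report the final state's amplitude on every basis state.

The resulting statevector has amplitude sqrt(2)/2 on |0000>, sqrt(2)/2 on |0001>, and 0 on every other basis state. Key observation: steps 1-2 multiply out to the identity, so the circuit reduces to the remaining gates.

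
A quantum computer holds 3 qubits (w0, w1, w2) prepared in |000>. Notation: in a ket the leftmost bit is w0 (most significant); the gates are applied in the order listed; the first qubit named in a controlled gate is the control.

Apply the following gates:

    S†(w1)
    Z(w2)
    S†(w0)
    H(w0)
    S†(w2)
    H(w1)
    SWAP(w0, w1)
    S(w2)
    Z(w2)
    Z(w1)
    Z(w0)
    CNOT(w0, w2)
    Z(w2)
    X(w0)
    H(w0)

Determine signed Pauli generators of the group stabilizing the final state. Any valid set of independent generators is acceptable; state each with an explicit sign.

One valid set of independent stabilizer generators is -XIZ, -IXI, +ZIX (any independent generating set of the same group is equally correct).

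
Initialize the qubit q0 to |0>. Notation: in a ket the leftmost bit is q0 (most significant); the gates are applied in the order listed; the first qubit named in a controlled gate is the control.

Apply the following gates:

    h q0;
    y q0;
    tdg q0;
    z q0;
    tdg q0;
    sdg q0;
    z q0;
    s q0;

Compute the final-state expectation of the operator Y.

In the final state, Y has expectation 1.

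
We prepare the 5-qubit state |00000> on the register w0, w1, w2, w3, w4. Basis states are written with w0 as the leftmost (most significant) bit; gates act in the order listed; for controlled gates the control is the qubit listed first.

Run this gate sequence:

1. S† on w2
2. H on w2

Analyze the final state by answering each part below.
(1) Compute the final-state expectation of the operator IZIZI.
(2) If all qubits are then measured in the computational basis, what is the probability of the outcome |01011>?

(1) The observable IZIZI averages to 1.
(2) Outcome |01011> occurs with probability 0.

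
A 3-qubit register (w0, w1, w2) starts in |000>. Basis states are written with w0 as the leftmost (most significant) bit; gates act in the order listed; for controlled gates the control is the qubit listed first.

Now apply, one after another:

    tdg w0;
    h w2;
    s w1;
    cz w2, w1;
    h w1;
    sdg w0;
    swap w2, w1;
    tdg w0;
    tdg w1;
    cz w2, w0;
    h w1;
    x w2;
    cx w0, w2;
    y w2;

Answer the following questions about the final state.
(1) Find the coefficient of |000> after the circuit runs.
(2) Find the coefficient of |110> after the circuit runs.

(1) The final state's coefficient on |000> equals sqrt(2)*(-I - exp(I*pi/4))/4.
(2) The amplitude on |110> is 0.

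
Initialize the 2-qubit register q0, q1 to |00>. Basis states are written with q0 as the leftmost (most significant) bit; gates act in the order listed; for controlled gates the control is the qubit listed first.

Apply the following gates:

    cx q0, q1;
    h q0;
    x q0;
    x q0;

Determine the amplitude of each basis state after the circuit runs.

After the circuit, the state carries amplitude sqrt(2)/2 on |00>, 0 on |01>, sqrt(2)/2 on |10>, 0 on |11>. Key observation: steps 3-4 multiply out to the identity, so the circuit reduces to the remaining gates.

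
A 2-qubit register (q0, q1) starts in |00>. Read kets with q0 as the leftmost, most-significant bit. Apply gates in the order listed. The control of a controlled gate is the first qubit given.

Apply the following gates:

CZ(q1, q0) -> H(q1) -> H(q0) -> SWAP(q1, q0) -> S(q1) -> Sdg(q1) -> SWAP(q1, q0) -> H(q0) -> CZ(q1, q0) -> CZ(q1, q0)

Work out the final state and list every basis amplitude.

The resulting statevector has amplitude sqrt(2)/2 on |00>, sqrt(2)/2 on |01>, 0 on |10>, 0 on |11>. Key observation: steps 3-8 multiply out to the identity, so the circuit reduces to the remaining gates.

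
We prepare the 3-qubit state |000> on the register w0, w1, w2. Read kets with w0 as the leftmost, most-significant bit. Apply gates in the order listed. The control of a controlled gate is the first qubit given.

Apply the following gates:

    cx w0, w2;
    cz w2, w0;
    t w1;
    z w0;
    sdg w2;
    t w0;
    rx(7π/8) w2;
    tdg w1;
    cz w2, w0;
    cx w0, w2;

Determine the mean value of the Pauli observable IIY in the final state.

The observable IIY averages to -sqrt(2 - sqrt(2))/2.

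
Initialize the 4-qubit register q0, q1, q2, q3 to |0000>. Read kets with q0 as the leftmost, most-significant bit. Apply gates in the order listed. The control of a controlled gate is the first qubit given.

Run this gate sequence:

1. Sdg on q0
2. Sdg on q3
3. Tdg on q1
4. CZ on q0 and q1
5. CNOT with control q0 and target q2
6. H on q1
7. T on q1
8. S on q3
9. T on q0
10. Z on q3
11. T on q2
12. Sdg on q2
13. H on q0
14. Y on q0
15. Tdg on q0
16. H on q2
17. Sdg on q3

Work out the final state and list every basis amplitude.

The final amplitudes are -sqrt(2)*I/4 on |0000>, 0 on |0001>, -sqrt(2)*I/4 on |0010>, 0 on |0011>, -sqrt(2)*exp(3*I*pi/4)/4 on |0100>, 0 on |0101>, -sqrt(2)*exp(3*I*pi/4)/4 on |0110>, 0 on |0111>, sqrt(2)*exp(I*pi/4)/4 on |1000>, 0 on |1001>, sqrt(2)*exp(I*pi/4)/4 on |1010>, 0 on |1011>, sqrt(2)*I/4 on |1100>, 0 on |1101>, sqrt(2)*I/4 on |1110>, 0 on |1111>.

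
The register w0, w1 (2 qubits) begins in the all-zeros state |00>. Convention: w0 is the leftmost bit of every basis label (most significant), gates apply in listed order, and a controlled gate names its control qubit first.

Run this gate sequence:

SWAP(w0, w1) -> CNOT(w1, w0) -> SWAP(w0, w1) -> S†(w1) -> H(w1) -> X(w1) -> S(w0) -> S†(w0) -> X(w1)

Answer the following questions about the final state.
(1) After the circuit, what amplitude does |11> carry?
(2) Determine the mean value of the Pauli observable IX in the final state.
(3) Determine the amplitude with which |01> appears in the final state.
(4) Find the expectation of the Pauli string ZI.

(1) The amplitude on |11> is 0. Key observation: gates 6-9 undo each other exactly, leaving only the rest of the circuit to track.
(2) The observable IX averages to 1.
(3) The final state's coefficient on |01> equals sqrt(2)/2.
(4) In the final state, ZI has expectation 1.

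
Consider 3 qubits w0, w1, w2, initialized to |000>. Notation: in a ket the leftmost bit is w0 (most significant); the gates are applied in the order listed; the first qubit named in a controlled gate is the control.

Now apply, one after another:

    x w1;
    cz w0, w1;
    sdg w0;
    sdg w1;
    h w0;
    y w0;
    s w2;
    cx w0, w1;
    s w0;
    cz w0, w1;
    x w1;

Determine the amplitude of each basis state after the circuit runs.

The resulting statevector has amplitude -sqrt(2)/2 on |000>, sqrt(2)*I/2 on |110>, and 0 on every other basis state.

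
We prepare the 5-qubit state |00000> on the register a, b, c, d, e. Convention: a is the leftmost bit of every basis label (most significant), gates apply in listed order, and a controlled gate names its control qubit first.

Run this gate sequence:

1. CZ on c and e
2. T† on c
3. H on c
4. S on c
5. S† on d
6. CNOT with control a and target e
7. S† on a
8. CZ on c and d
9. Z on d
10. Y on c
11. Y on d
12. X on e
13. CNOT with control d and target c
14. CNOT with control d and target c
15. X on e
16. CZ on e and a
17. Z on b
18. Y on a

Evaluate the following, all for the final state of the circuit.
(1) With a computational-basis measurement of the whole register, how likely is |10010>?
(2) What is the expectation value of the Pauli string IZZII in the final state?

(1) Outcome |10010> occurs with probability 1/2.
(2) The observable IZZII averages to 0.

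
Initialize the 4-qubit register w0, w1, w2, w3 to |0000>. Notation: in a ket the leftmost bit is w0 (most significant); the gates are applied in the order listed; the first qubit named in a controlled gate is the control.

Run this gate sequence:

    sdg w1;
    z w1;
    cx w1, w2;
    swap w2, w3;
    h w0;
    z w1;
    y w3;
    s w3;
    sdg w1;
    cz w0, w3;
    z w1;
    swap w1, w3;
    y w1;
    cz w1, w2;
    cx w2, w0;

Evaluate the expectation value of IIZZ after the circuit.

The expectation value of IIZZ is 1.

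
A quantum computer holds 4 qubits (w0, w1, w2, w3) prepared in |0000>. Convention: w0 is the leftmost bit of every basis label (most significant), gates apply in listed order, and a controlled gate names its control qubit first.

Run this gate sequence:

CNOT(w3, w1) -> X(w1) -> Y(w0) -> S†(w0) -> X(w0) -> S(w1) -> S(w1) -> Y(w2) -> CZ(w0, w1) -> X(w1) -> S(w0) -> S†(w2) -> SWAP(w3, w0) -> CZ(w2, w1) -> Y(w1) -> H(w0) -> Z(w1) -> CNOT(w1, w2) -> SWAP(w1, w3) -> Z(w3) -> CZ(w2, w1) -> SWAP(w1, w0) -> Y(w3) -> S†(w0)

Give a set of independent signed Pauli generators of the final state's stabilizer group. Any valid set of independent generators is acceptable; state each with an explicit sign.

One valid set of independent stabilizer generators is +IXII, +ZIII, +IIZI, +IIIZ (any independent generating set of the same group is equally correct).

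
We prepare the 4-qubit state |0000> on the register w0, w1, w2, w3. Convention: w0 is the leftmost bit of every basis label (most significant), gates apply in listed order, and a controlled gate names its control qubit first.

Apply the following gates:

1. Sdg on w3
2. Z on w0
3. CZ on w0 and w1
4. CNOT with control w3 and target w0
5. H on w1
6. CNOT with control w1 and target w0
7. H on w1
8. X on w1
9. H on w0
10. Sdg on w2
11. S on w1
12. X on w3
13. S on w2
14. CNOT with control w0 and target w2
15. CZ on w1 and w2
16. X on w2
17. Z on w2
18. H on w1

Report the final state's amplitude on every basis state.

The resulting statevector has amplitude -I/2 on |0011>, I/2 on |0111>, 1/2 on |1001>, 1/2 on |1101>, and 0 on every other basis state.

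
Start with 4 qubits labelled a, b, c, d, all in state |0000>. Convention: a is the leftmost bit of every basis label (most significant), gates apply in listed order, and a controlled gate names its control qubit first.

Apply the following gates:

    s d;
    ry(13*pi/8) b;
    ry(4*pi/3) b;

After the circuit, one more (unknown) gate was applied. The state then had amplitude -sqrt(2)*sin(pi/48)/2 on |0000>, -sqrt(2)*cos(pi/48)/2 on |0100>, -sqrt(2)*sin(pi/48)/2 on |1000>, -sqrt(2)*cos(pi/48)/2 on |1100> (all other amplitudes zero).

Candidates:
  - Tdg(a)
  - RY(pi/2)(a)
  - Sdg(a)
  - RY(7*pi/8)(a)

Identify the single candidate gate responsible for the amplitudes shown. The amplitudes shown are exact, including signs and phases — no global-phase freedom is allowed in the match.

It was RY(pi/2)(a) that produced the state shown.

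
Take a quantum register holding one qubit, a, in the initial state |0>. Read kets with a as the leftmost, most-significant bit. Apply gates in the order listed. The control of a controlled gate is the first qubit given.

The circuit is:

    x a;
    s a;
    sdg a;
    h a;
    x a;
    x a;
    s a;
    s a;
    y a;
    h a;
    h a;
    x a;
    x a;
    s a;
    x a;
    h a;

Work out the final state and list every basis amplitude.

The resulting statevector has amplitude -1/2 - I/2 on |0>, -1/2 + I/2 on |1>.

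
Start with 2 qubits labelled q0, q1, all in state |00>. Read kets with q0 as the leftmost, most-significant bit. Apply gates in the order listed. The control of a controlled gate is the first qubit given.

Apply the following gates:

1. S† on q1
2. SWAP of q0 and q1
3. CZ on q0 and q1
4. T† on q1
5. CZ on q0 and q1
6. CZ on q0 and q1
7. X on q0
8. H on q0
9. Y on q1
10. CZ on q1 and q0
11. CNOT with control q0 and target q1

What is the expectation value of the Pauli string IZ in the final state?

The observable IZ averages to 0. Key observation: the block from step 5 through step 6 cancels to the identity and can be dropped.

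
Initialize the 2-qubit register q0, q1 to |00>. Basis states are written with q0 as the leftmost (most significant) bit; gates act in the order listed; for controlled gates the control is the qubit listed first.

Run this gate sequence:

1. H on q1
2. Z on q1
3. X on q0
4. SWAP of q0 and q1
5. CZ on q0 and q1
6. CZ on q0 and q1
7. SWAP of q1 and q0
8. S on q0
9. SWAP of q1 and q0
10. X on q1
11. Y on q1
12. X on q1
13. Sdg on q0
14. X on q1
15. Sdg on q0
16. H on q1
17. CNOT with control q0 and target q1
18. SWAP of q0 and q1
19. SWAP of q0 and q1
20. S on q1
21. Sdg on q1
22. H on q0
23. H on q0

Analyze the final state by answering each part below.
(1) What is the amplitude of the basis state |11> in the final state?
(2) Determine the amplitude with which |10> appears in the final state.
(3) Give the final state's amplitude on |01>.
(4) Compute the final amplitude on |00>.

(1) |11> carries amplitude -1/2 in the final state. Key observation: the block from step 22 through step 23 cancels to the identity and can be dropped.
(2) The final state's coefficient on |10> equals 1/2.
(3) |01> carries amplitude 1/2 in the final state.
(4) The amplitude on |00> is -1/2.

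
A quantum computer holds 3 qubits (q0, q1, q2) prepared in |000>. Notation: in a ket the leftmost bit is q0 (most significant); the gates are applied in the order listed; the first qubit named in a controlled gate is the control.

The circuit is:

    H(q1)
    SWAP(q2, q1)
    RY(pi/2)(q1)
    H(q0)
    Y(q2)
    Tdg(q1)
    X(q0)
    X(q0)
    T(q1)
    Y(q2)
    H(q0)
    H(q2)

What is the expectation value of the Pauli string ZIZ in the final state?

In the final state, ZIZ has expectation 1. Key observation: gates 4-11 undo each other exactly, leaving only the rest of the circuit to track.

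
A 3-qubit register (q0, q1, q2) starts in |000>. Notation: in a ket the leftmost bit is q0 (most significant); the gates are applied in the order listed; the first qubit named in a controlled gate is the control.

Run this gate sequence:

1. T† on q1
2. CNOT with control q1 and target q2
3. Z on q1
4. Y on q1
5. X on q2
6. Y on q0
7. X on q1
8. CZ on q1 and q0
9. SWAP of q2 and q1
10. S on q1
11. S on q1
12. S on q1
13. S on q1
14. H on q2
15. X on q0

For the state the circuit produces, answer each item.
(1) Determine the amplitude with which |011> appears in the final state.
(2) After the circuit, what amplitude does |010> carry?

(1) |011> carries amplitude -sqrt(2)/2 in the final state.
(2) The final state's coefficient on |010> equals -sqrt(2)/2.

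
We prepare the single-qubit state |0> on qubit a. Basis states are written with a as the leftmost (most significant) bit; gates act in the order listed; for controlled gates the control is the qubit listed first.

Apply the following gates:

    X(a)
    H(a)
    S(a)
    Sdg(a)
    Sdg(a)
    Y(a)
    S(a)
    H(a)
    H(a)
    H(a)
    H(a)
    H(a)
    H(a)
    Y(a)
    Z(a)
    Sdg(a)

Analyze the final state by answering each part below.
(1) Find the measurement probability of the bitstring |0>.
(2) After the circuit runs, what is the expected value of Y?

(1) A full measurement returns |0> with probability 1/2.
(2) The observable Y averages to 1.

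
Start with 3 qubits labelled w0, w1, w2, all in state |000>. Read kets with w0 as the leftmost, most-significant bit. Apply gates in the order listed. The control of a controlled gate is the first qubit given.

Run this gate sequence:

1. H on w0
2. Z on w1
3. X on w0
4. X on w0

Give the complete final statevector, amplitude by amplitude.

After the circuit, the state carries amplitude sqrt(2)/2 on |000>, sqrt(2)/2 on |100>, and 0 on every other basis state. Key observation: the block from step 3 through step 4 cancels to the identity and can be dropped.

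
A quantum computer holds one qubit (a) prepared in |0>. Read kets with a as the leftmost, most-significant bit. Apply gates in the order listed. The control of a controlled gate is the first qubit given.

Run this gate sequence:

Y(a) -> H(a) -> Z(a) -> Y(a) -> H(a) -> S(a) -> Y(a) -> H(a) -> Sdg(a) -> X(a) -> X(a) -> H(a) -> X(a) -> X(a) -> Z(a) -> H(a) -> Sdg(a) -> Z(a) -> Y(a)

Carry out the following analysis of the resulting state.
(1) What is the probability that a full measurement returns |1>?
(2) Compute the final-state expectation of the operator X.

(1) A full measurement returns |1> with probability 1/2.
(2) In the final state, X has expectation 1.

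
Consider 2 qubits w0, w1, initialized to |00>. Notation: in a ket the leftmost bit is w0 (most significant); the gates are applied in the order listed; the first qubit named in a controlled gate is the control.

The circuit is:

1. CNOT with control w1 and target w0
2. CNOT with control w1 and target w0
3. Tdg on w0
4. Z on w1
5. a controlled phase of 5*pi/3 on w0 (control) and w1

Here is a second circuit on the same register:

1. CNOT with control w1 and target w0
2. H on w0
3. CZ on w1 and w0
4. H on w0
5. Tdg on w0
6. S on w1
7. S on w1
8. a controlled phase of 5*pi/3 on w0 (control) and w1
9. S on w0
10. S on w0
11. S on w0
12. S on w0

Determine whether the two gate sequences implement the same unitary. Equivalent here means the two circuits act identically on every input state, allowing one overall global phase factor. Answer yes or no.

Yes: on every input state the two circuits agree up to one overall phase factor.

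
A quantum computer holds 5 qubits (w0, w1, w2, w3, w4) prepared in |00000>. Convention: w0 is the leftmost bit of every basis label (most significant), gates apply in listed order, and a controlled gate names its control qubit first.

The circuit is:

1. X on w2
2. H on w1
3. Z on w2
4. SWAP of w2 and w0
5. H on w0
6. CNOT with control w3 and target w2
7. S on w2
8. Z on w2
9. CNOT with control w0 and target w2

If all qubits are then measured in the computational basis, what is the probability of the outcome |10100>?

The probability of measuring |10100> is 1/4.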